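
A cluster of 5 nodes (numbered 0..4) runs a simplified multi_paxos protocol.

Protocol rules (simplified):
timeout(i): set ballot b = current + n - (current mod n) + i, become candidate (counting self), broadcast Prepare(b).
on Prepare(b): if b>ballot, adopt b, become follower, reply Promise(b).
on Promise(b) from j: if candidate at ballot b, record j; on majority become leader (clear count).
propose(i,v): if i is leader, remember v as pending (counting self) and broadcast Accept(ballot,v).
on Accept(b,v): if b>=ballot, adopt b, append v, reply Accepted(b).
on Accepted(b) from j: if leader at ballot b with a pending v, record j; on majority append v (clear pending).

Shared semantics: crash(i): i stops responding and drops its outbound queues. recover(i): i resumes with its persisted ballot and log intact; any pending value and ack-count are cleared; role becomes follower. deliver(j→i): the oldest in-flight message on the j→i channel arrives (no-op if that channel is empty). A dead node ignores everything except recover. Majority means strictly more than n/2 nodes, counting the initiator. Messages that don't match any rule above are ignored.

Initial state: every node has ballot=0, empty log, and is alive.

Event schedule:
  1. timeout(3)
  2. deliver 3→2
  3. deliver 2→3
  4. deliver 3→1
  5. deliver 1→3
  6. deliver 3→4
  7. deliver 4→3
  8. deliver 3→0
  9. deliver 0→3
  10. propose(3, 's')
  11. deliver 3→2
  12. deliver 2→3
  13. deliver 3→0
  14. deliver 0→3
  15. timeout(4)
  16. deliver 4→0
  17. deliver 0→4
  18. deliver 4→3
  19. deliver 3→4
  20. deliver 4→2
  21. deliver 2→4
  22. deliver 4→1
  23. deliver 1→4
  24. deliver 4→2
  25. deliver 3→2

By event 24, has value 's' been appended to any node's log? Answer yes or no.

yes

e1 timeout(3): 3[cand,b=8,-]
e2 deliver 3→2: 2[foll,b=8,-]
e3 deliver 2→3: ·
e4 deliver 3→1: 1[foll,b=8,-]
e5 deliver 1→3: 3[lead,b=8,-]
e6 deliver 3→4: 4[foll,b=8,-]
e7 deliver 4→3: ·
e8 deliver 3→0: 0[foll,b=8,-]
e9 deliver 0→3: ·
e10 propose(3,'s'): ·
e11 deliver 3→2: 2[foll,b=8,s]
e12 deliver 2→3: ·
e13 deliver 3→0: 0[foll,b=8,s]
e14 deliver 0→3: 3[lead,b=8,s]
e15 timeout(4): 4[cand,b=14,-]
e16 deliver 4→0: 0[foll,b=14,s]
e17 deliver 0→4: ·
e18 deliver 4→3: 3[foll,b=14,s]
e19 deliver 3→4: ·
e20 deliver 4→2: 2[foll,b=14,s]
e21 deliver 2→4: 4[lead,b=14,-]
e22 deliver 4→1: 1[foll,b=14,-]
e23 deliver 1→4: ·
e24 deliver 4→2: ·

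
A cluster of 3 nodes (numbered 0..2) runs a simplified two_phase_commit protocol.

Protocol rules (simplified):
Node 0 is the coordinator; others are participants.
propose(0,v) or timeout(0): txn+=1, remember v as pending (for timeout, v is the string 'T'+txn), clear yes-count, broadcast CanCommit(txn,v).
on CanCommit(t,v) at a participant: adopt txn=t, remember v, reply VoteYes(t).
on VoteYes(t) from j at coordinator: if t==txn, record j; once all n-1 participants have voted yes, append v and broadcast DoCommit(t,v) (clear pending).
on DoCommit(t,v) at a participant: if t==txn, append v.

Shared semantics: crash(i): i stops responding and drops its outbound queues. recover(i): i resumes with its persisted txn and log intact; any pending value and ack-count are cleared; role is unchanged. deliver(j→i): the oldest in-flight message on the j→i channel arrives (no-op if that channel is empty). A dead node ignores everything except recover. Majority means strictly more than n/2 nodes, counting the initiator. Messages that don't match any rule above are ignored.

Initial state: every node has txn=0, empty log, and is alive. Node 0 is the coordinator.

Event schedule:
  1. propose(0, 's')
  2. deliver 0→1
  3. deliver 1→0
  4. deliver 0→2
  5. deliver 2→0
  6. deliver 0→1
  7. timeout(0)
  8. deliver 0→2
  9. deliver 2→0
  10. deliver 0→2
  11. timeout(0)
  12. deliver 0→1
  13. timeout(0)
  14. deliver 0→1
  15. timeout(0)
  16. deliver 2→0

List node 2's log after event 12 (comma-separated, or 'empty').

s

e1 propose(0,'s'): 0[coor,t=1,-]
e2 deliver 0→1: 1[part,t=1,-]
e3 deliver 1→0: ·
e4 deliver 0→2: 2[part,t=1,-]
e5 deliver 2→0: 0[coor,t=1,s]
e6 deliver 0→1: 1[part,t=1,s]
e7 timeout(0): 0[coor,t=2,s]
e8 deliver 0→2: 2[part,t=1,s]
e9 deliver 2→0: ·
e10 deliver 0→2: 2[part,t=2,s]
e11 timeout(0): 0[coor,t=3,s]
e12 deliver 0→1: 1[part,t=2,s]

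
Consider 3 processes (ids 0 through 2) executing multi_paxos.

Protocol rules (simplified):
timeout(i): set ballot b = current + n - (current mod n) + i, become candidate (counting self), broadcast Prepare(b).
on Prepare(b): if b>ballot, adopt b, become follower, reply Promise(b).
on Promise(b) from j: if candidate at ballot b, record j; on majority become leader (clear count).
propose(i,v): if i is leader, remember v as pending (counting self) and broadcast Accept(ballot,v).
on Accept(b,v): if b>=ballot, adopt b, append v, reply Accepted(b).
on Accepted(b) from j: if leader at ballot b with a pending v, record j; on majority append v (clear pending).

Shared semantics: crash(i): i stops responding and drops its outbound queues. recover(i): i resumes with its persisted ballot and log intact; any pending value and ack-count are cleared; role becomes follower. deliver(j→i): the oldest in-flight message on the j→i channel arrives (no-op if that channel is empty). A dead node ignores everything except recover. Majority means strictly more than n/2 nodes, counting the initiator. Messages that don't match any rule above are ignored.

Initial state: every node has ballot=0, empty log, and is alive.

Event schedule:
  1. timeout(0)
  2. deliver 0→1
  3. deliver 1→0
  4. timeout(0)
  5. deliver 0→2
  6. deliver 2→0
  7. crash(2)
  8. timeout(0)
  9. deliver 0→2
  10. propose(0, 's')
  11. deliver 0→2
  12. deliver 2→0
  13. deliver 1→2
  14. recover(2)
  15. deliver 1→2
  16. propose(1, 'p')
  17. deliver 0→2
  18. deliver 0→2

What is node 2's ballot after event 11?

3

after 1 — timeout(0): n0:cand/b3/[-]
after 2 — deliver 0→1: n1:foll/b3/[-]
after 3 — deliver 1→0: n0:lead/b3/[-]
after 4 — timeout(0): n0:cand/b6/[-]
after 5 — deliver 0→2: n2:foll/b3/[-]
after 6 — deliver 2→0: ·
after 7 — crash(2): n2:✗foll/b3/[-]
after 8 — timeout(0): n0:cand/b9/[-]
after 9 — deliver 0→2: ·
after 10 — propose(0,'s'): ·
after 11 — deliver 0→2: ·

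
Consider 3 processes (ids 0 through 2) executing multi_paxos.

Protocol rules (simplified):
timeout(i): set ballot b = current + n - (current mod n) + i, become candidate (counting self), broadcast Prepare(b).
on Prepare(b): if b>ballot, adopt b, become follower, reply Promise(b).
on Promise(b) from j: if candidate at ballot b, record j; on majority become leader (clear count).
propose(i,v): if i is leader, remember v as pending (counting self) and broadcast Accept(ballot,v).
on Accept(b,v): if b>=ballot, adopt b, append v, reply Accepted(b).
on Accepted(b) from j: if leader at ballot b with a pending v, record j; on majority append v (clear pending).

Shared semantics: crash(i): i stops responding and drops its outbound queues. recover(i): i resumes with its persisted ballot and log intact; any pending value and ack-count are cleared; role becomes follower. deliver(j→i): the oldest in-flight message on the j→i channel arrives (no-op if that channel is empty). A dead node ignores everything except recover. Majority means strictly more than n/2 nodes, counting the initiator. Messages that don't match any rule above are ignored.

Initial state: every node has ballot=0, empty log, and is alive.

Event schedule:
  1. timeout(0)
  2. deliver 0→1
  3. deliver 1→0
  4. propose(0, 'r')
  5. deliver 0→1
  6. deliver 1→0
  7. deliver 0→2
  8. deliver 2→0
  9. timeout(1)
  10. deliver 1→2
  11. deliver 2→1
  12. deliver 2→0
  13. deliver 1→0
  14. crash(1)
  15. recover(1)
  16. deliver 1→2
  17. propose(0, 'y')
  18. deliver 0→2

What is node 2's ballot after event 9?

e1 timeout(0): 0[cand,b=3,-]
e2 deliver 0→1: 1[foll,b=3,-]
e3 deliver 1→0: 0[lead,b=3,-]
e4 propose(0,'r'): ·
e5 deliver 0→1: 1[foll,b=3,r]
e6 deliver 1→0: 0[lead,b=3,r]
e7 deliver 0→2: 2[foll,b=3,-]
e8 deliver 2→0: ·
e9 timeout(1): 1[cand,b=7,r]

3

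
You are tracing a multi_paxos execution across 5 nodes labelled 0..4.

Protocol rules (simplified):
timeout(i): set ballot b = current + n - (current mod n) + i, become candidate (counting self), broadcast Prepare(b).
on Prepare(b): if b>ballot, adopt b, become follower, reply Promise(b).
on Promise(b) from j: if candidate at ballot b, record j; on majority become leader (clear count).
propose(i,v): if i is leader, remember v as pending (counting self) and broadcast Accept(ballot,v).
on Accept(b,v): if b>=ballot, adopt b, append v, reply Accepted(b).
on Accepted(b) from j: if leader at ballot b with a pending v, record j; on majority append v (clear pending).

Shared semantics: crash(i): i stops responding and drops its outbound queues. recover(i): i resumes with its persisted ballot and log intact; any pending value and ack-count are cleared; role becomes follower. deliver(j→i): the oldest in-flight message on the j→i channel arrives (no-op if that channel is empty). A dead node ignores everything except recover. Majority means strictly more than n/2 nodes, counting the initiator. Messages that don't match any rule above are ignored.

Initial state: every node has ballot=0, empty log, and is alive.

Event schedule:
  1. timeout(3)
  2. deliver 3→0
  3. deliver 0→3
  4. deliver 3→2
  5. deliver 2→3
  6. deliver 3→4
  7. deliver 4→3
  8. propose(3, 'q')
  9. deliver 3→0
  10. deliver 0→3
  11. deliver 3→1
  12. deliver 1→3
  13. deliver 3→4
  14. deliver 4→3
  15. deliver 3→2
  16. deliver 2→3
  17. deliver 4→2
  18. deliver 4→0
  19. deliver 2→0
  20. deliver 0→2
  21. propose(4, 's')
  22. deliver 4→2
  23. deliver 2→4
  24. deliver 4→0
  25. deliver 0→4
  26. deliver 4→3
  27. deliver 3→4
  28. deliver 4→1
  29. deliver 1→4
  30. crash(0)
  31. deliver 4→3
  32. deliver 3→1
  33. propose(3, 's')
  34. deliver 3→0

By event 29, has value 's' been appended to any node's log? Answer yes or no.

1. timeout(3):  <3:cand b8 ->
2. deliver 3→0:  <0:foll b8 ->
3. deliver 0→3:  nop
4. deliver 3→2:  <2:foll b8 ->
5. deliver 2→3:  <3:lead b8 ->
6. deliver 3→4:  <4:foll b8 ->
7. deliver 4→3:  nop
8. propose(3,'q'):  nop
9. deliver 3→0:  <0:foll b8 q>
10. deliver 0→3:  nop
11. deliver 3→1:  <1:foll b8 ->
12. deliver 1→3:  nop
13. deliver 3→4:  <4:foll b8 q>
14. deliver 4→3:  <3:lead b8 q>
15. deliver 3→2:  <2:foll b8 q>
16. deliver 2→3:  nop
17. deliver 4→2:  nop
18. deliver 4→0:  nop
19. deliver 2→0:  nop
20. deliver 0→2:  nop
21. propose(4,'s'):  nop
22. deliver 4→2:  nop
23. deliver 2→4:  nop
24. deliver 4→0:  nop
25. deliver 0→4:  nop
26. deliver 4→3:  nop
27. deliver 3→4:  nop
28. deliver 4→1:  nop
29. deliver 1→4:  nop

no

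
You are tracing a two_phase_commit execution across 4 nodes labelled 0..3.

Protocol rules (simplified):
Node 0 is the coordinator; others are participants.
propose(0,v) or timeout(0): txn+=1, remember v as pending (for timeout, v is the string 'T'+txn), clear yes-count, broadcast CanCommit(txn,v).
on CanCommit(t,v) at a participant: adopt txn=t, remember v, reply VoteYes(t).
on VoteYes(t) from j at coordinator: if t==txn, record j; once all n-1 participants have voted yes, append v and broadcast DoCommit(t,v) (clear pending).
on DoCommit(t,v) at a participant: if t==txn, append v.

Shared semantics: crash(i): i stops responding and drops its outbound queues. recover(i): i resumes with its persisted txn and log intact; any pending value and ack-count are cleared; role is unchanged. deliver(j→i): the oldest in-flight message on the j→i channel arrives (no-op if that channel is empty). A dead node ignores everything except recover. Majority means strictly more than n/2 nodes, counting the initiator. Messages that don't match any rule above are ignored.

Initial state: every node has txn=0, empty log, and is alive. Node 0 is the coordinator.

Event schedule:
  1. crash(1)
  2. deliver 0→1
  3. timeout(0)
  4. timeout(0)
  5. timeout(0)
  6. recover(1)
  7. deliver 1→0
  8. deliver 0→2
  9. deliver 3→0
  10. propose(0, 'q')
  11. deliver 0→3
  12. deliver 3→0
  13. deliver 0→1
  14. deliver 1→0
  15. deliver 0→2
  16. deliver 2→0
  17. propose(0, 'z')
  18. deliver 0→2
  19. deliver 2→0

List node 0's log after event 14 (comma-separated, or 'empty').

empty

e1 crash(1): 1[✗part,t=0,-]
e2 deliver 0→1: ·
e3 timeout(0): 0[coor,t=1,-]
e4 timeout(0): 0[coor,t=2,-]
e5 timeout(0): 0[coor,t=3,-]
e6 recover(1): 1[part,t=0,-]
e7 deliver 1→0: ·
e8 deliver 0→2: 2[part,t=1,-]
e9 deliver 3→0: ·
e10 propose(0,'q'): 0[coor,t=4,-]
e11 deliver 0→3: 3[part,t=1,-]
e12 deliver 3→0: ·
e13 deliver 0→1: 1[part,t=1,-]
e14 deliver 1→0: ·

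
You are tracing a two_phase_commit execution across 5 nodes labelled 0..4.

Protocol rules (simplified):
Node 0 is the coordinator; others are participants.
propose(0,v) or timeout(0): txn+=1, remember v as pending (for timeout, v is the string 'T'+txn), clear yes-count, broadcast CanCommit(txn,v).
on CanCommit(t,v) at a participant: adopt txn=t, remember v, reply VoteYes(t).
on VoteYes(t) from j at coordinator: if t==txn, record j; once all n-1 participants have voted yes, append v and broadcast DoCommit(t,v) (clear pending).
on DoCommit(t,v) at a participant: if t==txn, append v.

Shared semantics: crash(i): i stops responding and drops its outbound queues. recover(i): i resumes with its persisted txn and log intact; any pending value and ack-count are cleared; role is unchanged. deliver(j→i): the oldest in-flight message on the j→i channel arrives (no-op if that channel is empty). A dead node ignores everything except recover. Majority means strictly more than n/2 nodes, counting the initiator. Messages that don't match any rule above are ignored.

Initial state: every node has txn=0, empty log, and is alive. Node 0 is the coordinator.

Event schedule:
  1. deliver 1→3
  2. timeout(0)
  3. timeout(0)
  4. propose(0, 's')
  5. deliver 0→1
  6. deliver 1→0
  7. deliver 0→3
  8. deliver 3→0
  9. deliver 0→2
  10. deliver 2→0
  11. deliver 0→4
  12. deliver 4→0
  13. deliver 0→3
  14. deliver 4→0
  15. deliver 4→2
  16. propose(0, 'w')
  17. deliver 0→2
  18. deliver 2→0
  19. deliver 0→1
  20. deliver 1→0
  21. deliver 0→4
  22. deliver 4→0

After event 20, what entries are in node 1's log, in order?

empty

1. deliver 1→3:  nop
2. timeout(0):  <0:coor t1 ->
3. timeout(0):  <0:coor t2 ->
4. propose(0,'s'):  <0:coor t3 ->
5. deliver 0→1:  <1:part t1 ->
6. deliver 1→0:  nop
7. deliver 0→3:  <3:part t1 ->
8. deliver 3→0:  nop
9. deliver 0→2:  <2:part t1 ->
10. deliver 2→0:  nop
11. deliver 0→4:  <4:part t1 ->
12. deliver 4→0:  nop
13. deliver 0→3:  <3:part t2 ->
14. deliver 4→0:  nop
15. deliver 4→2:  nop
16. propose(0,'w'):  <0:coor t4 ->
17. deliver 0→2:  <2:part t2 ->
18. deliver 2→0:  nop
19. deliver 0→1:  <1:part t2 ->
20. deliver 1→0:  nop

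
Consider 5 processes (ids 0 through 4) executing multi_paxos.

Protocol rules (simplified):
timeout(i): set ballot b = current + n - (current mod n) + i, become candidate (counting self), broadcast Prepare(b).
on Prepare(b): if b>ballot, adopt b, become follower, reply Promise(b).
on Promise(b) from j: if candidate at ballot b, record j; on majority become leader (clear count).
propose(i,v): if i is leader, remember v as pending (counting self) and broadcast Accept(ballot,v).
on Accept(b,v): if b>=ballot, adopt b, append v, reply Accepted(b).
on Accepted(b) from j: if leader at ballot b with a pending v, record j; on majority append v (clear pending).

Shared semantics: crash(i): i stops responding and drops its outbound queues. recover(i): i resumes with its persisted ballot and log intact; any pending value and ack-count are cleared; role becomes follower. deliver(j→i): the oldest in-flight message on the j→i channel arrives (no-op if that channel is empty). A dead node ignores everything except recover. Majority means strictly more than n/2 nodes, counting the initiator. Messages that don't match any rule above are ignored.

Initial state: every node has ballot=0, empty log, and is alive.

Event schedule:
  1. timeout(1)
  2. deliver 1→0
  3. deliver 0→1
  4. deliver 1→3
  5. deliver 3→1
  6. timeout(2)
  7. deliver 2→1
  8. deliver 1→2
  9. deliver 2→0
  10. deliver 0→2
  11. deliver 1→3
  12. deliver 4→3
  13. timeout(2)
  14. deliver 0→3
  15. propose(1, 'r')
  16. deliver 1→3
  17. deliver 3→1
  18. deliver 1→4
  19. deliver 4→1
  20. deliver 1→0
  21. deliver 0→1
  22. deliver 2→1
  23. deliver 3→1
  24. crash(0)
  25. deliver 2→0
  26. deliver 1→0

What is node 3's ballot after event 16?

6

1. timeout(1):  <1:cand b6 ->
2. deliver 1→0:  <0:foll b6 ->
3. deliver 0→1:  nop
4. deliver 1→3:  <3:foll b6 ->
5. deliver 3→1:  <1:lead b6 ->
6. timeout(2):  <2:cand b7 ->
7. deliver 2→1:  <1:foll b7 ->
8. deliver 1→2:  nop
9. deliver 2→0:  <0:foll b7 ->
10. deliver 0→2:  nop
11. deliver 1→3:  nop
12. deliver 4→3:  nop
13. timeout(2):  <2:cand b12 ->
14. deliver 0→3:  nop
15. propose(1,'r'):  nop
16. deliver 1→3:  nop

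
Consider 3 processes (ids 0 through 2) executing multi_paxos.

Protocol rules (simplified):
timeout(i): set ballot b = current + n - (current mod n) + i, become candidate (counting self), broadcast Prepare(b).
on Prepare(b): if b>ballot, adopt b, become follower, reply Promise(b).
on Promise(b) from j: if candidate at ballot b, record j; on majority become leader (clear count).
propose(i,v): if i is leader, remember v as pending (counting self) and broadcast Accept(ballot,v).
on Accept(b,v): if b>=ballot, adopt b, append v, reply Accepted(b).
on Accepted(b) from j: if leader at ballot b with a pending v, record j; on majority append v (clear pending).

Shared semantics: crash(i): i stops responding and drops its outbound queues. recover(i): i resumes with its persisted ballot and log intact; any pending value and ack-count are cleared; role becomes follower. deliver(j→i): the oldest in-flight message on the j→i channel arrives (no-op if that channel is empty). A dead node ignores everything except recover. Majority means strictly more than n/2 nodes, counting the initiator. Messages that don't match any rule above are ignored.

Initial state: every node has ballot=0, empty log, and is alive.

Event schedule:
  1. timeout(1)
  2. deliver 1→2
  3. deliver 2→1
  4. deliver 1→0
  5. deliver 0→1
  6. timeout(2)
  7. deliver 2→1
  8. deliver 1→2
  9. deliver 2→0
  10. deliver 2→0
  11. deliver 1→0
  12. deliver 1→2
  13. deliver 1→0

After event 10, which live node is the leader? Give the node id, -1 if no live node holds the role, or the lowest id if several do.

step 1 timeout(1): 1={cand,b=4,log=-}
step 2 deliver 1→2: 2={foll,b=4,log=-}
step 3 deliver 2→1: 1={lead,b=4,log=-}
step 4 deliver 1→0: 0={foll,b=4,log=-}
step 5 deliver 0→1: —
step 6 timeout(2): 2={cand,b=8,log=-}
step 7 deliver 2→1: 1={foll,b=8,log=-}
step 8 deliver 1→2: 2={lead,b=8,log=-}
step 9 deliver 2→0: 0={foll,b=8,log=-}
step 10 deliver 2→0: —

2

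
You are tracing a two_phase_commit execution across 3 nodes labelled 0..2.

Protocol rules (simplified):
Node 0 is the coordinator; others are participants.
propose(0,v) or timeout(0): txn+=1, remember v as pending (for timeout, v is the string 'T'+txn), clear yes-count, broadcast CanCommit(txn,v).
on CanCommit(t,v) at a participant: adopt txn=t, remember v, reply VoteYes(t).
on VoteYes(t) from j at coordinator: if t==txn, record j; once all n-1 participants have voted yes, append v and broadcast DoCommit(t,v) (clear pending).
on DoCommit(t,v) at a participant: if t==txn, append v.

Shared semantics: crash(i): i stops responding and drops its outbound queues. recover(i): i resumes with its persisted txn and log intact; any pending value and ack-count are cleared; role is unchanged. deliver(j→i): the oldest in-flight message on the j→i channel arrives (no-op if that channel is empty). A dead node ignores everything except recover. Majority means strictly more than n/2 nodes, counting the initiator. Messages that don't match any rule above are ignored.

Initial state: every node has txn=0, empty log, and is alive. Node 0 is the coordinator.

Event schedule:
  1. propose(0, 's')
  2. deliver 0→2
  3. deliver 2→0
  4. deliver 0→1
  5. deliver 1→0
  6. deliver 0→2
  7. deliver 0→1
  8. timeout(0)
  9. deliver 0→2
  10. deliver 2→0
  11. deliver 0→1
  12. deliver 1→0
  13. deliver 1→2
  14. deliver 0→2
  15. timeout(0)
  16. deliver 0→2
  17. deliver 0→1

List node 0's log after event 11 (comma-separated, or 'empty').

s

1. propose(0,'s'):  <0:coor t1 ->
2. deliver 0→2:  <2:part t1 ->
3. deliver 2→0:  nop
4. deliver 0→1:  <1:part t1 ->
5. deliver 1→0:  <0:coor t1 s>
6. deliver 0→2:  <2:part t1 s>
7. deliver 0→1:  <1:part t1 s>
8. timeout(0):  <0:coor t2 s>
9. deliver 0→2:  <2:part t2 s>
10. deliver 2→0:  nop
11. deliver 0→1:  <1:part t2 s>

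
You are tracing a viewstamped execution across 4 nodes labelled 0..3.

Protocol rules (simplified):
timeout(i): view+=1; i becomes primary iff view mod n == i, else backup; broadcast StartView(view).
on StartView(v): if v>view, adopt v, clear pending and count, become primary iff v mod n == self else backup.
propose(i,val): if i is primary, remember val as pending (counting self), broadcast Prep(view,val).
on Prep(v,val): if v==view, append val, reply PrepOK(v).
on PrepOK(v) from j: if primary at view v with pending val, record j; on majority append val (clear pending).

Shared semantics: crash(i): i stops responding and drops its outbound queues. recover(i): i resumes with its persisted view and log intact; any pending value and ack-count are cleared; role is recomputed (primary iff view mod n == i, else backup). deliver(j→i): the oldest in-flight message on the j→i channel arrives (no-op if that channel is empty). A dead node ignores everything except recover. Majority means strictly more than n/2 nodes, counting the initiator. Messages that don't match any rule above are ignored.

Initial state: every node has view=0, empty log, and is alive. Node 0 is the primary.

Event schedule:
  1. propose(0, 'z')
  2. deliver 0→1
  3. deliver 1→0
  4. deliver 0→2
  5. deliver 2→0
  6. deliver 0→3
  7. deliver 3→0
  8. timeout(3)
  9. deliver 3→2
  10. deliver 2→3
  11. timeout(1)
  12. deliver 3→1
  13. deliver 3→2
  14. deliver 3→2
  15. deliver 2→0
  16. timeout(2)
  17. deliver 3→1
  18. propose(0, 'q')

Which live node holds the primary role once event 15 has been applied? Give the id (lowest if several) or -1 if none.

e1 propose(0,'z'): ·
e2 deliver 0→1: 1[back,v=0,z]
e3 deliver 1→0: ·
e4 deliver 0→2: 2[back,v=0,z]
e5 deliver 2→0: 0[prim,v=0,z]
e6 deliver 0→3: 3[back,v=0,z]
e7 deliver 3→0: ·
e8 timeout(3): 3[back,v=1,z]
e9 deliver 3→2: 2[back,v=1,z]
e10 deliver 2→3: ·
e11 timeout(1): 1[prim,v=1,z]
e12 deliver 3→1: ·
e13 deliver 3→2: ·
e14 deliver 3→2: ·
e15 deliver 2→0: ·

0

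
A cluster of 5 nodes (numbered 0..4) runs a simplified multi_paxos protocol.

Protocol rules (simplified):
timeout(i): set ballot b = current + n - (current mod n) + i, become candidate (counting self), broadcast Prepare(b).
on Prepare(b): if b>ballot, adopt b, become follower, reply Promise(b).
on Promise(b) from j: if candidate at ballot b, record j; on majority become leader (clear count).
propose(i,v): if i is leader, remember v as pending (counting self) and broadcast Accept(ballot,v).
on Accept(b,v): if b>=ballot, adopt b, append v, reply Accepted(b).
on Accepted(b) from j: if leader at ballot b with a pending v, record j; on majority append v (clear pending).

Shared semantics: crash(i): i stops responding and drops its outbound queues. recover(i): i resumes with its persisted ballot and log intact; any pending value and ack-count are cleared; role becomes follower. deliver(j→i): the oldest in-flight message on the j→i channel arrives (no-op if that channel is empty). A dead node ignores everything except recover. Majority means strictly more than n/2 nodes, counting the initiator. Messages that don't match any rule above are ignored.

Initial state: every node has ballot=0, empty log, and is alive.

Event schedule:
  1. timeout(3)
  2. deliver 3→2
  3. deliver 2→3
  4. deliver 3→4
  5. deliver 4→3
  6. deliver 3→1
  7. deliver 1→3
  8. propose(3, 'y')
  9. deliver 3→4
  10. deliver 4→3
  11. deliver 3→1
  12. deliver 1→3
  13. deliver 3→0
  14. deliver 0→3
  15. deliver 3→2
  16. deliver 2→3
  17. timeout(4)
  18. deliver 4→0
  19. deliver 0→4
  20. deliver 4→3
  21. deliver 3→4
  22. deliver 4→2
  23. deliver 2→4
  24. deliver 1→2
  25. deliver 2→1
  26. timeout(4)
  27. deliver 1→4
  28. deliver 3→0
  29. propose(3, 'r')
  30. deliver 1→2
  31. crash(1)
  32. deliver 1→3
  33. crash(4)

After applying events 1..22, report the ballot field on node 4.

e1 timeout(3): 3[cand,b=8,-]
e2 deliver 3→2: 2[foll,b=8,-]
e3 deliver 2→3: ·
e4 deliver 3→4: 4[foll,b=8,-]
e5 deliver 4→3: 3[lead,b=8,-]
e6 deliver 3→1: 1[foll,b=8,-]
e7 deliver 1→3: ·
e8 propose(3,'y'): ·
e9 deliver 3→4: 4[foll,b=8,y]
e10 deliver 4→3: ·
e11 deliver 3→1: 1[foll,b=8,y]
e12 deliver 1→3: 3[lead,b=8,y]
e13 deliver 3→0: 0[foll,b=8,-]
e14 deliver 0→3: ·
e15 deliver 3→2: 2[foll,b=8,y]
e16 deliver 2→3: ·
e17 timeout(4): 4[cand,b=14,y]
e18 deliver 4→0: 0[foll,b=14,-]
e19 deliver 0→4: ·
e20 deliver 4→3: 3[foll,b=14,y]
e21 deliver 3→4: 4[lead,b=14,y]
e22 deliver 4→2: 2[foll,b=14,y]

14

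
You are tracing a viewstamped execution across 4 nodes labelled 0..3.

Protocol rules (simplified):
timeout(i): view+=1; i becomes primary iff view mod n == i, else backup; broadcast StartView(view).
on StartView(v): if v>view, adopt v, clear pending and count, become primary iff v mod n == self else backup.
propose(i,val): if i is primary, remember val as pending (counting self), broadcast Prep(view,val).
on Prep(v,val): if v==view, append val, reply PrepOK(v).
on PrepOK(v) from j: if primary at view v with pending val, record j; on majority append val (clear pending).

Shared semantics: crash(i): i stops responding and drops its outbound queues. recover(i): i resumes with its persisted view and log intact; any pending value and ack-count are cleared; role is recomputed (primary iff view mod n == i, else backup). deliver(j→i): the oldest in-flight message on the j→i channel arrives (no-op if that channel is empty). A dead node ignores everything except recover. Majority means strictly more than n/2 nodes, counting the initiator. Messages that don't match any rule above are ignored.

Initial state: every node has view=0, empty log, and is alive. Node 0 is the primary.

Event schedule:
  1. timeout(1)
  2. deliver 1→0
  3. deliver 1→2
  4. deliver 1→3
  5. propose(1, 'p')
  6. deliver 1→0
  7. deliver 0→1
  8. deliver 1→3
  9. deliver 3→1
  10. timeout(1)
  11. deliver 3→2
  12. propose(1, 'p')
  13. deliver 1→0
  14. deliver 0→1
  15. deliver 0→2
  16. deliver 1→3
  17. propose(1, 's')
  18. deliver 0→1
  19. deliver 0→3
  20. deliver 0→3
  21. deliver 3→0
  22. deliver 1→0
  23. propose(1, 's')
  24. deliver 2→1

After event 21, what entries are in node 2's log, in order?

e1 timeout(1): 1[prim,v=1,-]
e2 deliver 1→0: 0[back,v=1,-]
e3 deliver 1→2: 2[back,v=1,-]
e4 deliver 1→3: 3[back,v=1,-]
e5 propose(1,'p'): ·
e6 deliver 1→0: 0[back,v=1,p]
e7 deliver 0→1: ·
e8 deliver 1→3: 3[back,v=1,p]
e9 deliver 3→1: 1[prim,v=1,p]
e10 timeout(1): 1[back,v=2,p]
e11 deliver 3→2: ·
e12 propose(1,'p'): ·
e13 deliver 1→0: 0[back,v=2,p]
e14 deliver 0→1: ·
e15 deliver 0→2: ·
e16 deliver 1→3: 3[back,v=2,p]
e17 propose(1,'s'): ·
e18 deliver 0→1: ·
e19 deliver 0→3: ·
e20 deliver 0→3: ·
e21 deliver 3→0: ·

empty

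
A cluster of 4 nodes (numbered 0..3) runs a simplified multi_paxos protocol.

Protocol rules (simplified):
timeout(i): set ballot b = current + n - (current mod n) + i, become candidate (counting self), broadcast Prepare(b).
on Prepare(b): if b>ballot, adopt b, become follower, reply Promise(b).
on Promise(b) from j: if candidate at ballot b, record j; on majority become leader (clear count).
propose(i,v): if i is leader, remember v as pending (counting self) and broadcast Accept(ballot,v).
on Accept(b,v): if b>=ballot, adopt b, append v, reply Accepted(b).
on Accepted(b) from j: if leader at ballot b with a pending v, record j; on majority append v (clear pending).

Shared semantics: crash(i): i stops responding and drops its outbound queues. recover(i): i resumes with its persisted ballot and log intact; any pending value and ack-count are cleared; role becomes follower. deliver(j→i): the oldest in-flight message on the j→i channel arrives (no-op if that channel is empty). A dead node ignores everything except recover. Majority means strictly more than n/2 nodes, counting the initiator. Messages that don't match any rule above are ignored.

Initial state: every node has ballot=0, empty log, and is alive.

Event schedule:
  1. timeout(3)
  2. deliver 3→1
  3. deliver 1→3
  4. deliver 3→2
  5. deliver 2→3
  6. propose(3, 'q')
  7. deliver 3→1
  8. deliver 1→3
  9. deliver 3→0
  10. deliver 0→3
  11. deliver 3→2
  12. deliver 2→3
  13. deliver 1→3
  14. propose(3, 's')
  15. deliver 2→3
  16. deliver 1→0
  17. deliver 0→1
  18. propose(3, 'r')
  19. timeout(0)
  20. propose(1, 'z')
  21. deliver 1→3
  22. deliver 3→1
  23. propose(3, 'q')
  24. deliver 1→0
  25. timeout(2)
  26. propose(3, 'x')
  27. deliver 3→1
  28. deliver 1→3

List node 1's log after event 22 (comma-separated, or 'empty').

[1] timeout(3) → N3(cand b7 [-])
[2] deliver 3→1 → N1(foll b7 [-])
[3] deliver 1→3 → ∅
[4] deliver 3→2 → N2(foll b7 [-])
[5] deliver 2→3 → N3(lead b7 [-])
[6] propose(3,'q') → ∅
[7] deliver 3→1 → N1(foll b7 [q])
[8] deliver 1→3 → ∅
[9] deliver 3→0 → N0(foll b7 [-])
[10] deliver 0→3 → ∅
[11] deliver 3→2 → N2(foll b7 [q])
[12] deliver 2→3 → N3(lead b7 [q])
[13] deliver 1→3 → ∅
[14] propose(3,'s') → ∅
[15] deliver 2→3 → ∅
[16] deliver 1→0 → ∅
[17] deliver 0→1 → ∅
[18] propose(3,'r') → ∅
[19] timeout(0) → N0(cand b8 [-])
[20] propose(1,'z') → ∅
[21] deliver 1→3 → ∅
[22] deliver 3→1 → N1(foll b7 [q,s])

q,s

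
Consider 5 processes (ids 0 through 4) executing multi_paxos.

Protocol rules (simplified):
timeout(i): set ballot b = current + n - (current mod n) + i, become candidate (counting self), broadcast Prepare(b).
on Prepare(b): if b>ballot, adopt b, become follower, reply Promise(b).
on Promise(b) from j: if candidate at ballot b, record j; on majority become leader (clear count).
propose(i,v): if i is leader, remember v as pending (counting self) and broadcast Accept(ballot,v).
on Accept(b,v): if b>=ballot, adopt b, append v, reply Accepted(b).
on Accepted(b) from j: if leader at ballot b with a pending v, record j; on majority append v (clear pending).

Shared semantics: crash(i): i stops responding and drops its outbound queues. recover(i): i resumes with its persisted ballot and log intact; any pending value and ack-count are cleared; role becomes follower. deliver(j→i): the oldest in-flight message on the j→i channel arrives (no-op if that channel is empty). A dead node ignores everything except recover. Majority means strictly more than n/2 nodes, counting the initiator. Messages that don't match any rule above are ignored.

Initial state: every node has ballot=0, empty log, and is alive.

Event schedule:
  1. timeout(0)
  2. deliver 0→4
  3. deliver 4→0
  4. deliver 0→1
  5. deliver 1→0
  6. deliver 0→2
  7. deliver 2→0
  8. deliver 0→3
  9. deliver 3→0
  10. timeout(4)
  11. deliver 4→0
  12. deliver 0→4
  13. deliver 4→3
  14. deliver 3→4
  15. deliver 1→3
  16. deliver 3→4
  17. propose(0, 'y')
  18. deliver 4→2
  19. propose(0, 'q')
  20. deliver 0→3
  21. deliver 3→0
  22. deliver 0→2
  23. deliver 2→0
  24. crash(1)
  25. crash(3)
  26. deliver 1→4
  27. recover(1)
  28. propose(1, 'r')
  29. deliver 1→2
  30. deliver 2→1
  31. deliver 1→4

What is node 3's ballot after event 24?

14

[1] timeout(0) → N0(cand b5 [-])
[2] deliver 0→4 → N4(foll b5 [-])
[3] deliver 4→0 → ∅
[4] deliver 0→1 → N1(foll b5 [-])
[5] deliver 1→0 → N0(lead b5 [-])
[6] deliver 0→2 → N2(foll b5 [-])
[7] deliver 2→0 → ∅
[8] deliver 0→3 → N3(foll b5 [-])
[9] deliver 3→0 → ∅
[10] timeout(4) → N4(cand b14 [-])
[11] deliver 4→0 → N0(foll b14 [-])
[12] deliver 0→4 → ∅
[13] deliver 4→3 → N3(foll b14 [-])
[14] deliver 3→4 → N4(lead b14 [-])
[15] deliver 1→3 → ∅
[16] deliver 3→4 → ∅
[17] propose(0,'y') → ∅
[18] deliver 4→2 → N2(foll b14 [-])
[19] propose(0,'q') → ∅
[20] deliver 0→3 → ∅
[21] deliver 3→0 → ∅
[22] deliver 0→2 → ∅
[23] deliver 2→0 → ∅
[24] crash(1) → N1(✗foll b5 [-])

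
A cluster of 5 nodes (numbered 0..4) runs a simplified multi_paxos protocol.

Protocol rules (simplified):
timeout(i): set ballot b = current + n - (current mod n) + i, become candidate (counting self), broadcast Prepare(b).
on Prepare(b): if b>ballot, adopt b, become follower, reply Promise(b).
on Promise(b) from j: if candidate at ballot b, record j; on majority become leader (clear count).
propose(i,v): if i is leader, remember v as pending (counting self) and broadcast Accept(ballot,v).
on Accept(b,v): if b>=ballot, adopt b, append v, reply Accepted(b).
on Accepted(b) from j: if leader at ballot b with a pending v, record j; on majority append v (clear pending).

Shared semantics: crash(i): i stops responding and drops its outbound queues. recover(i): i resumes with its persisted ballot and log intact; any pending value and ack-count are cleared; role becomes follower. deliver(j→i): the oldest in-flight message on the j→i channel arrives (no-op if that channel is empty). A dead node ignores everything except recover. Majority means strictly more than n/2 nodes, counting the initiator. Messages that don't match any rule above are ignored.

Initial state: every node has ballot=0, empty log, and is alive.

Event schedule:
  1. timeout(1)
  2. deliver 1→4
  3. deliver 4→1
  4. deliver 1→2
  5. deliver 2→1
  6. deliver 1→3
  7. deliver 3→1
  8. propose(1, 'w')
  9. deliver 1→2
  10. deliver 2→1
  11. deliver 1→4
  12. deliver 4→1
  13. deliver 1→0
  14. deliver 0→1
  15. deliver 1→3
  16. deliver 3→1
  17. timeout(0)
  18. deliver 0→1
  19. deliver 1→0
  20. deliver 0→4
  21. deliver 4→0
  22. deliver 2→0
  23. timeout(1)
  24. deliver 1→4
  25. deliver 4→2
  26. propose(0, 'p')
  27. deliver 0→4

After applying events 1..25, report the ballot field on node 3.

1. timeout(1):  <1:cand b6 ->
2. deliver 1→4:  <4:foll b6 ->
3. deliver 4→1:  nop
4. deliver 1→2:  <2:foll b6 ->
5. deliver 2→1:  <1:lead b6 ->
6. deliver 1→3:  <3:foll b6 ->
7. deliver 3→1:  nop
8. propose(1,'w'):  nop
9. deliver 1→2:  <2:foll b6 w>
10. deliver 2→1:  nop
11. deliver 1→4:  <4:foll b6 w>
12. deliver 4→1:  <1:lead b6 w>
13. deliver 1→0:  <0:foll b6 ->
14. deliver 0→1:  nop
15. deliver 1→3:  <3:foll b6 w>
16. deliver 3→1:  nop
17. timeout(0):  <0:cand b10 ->
18. deliver 0→1:  <1:foll b10 w>
19. deliver 1→0:  nop
20. deliver 0→4:  <4:foll b10 w>
21. deliver 4→0:  nop
22. deliver 2→0:  nop
23. timeout(1):  <1:cand b16 w>
24. deliver 1→4:  <4:foll b16 w>
25. deliver 4→2:  nop

6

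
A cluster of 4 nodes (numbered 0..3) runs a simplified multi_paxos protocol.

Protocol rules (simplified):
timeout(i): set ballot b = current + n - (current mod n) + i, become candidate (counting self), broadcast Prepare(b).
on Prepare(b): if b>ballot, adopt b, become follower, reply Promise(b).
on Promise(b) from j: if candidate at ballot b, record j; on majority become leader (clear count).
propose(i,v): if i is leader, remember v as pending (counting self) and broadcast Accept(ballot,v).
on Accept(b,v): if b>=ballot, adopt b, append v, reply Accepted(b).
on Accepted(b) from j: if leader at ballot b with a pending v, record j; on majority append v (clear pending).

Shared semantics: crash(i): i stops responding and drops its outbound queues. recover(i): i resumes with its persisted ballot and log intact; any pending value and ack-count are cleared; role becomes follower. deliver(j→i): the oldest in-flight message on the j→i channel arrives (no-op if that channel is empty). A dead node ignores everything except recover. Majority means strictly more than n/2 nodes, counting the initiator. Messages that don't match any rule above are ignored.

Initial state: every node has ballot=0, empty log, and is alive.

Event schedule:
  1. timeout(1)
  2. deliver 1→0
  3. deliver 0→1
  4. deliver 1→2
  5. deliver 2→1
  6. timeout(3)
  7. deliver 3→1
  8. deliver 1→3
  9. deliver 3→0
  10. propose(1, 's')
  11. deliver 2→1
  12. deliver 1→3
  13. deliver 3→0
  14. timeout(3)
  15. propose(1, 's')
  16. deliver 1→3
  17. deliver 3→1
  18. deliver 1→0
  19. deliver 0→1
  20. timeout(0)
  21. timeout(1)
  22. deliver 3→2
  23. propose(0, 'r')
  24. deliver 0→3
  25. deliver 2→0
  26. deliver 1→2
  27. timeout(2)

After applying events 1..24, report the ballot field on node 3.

1. timeout(1):  <1:cand b5 ->
2. deliver 1→0:  <0:foll b5 ->
3. deliver 0→1:  nop
4. deliver 1→2:  <2:foll b5 ->
5. deliver 2→1:  <1:lead b5 ->
6. timeout(3):  <3:cand b7 ->
7. deliver 3→1:  <1:foll b7 ->
8. deliver 1→3:  nop
9. deliver 3→0:  <0:foll b7 ->
10. propose(1,'s'):  nop
11. deliver 2→1:  nop
12. deliver 1→3:  nop
13. deliver 3→0:  nop
14. timeout(3):  <3:cand b11 ->
15. propose(1,'s'):  nop
16. deliver 1→3:  nop
17. deliver 3→1:  <1:foll b11 ->
18. deliver 1→0:  nop
19. deliver 0→1:  nop
20. timeout(0):  <0:cand b8 ->
21. timeout(1):  <1:cand b13 ->
22. deliver 3→2:  <2:foll b7 ->
23. propose(0,'r'):  nop
24. deliver 0→3:  nop

11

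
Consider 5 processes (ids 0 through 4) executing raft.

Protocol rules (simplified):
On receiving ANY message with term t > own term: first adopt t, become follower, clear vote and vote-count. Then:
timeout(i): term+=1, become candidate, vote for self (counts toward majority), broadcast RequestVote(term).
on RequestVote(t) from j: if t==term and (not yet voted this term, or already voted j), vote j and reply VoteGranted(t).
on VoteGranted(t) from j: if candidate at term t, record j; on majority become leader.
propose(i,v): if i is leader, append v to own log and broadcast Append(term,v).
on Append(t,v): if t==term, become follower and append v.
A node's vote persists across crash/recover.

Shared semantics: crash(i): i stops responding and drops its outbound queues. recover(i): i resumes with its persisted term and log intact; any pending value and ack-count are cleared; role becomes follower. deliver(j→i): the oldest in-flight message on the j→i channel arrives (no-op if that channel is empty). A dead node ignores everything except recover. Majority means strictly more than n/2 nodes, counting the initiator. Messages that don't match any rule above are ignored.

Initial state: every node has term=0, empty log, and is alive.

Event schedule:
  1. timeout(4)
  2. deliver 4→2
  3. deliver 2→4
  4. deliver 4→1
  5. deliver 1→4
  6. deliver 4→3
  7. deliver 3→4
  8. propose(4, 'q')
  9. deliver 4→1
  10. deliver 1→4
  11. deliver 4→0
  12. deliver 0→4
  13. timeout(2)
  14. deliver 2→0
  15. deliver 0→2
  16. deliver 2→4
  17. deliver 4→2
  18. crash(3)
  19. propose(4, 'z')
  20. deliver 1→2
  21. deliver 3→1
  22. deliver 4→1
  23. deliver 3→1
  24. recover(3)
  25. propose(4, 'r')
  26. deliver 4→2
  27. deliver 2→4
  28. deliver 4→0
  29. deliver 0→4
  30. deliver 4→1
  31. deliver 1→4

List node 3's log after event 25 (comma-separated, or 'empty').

e1 timeout(4): 4[cand,t=1,-]
e2 deliver 4→2: 2[foll,t=1,-]
e3 deliver 2→4: ·
e4 deliver 4→1: 1[foll,t=1,-]
e5 deliver 1→4: 4[lead,t=1,-]
e6 deliver 4→3: 3[foll,t=1,-]
e7 deliver 3→4: ·
e8 propose(4,'q'): 4[lead,t=1,q]
e9 deliver 4→1: 1[foll,t=1,q]
e10 deliver 1→4: ·
e11 deliver 4→0: 0[foll,t=1,-]
e12 deliver 0→4: ·
e13 timeout(2): 2[cand,t=2,-]
e14 deliver 2→0: 0[foll,t=2,-]
e15 deliver 0→2: ·
e16 deliver 2→4: 4[foll,t=2,q]
e17 deliver 4→2: ·
e18 crash(3): 3[✗foll,t=1,-]
e19 propose(4,'z'): ·
e20 deliver 1→2: ·
e21 deliver 3→1: ·
e22 deliver 4→1: ·
e23 deliver 3→1: ·
e24 recover(3): 3[foll,t=1,-]
e25 propose(4,'r'): ·

empty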